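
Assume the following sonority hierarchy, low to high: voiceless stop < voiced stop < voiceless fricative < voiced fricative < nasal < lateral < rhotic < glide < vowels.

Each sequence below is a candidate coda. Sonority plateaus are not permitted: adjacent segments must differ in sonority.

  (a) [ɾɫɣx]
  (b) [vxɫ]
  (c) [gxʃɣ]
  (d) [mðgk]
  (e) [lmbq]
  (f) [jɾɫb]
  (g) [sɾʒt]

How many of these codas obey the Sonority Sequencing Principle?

4

(a) 7-6-4-3 → obeys
(b) 4-3-6 → violates
(c) 2-3-3-4 → violates
(d) 5-4-2-1 → obeys
(e) 6-5-2-1 → obeys
(f) 8-7-6-2 → obeys
(g) 3-7-4-1 → violates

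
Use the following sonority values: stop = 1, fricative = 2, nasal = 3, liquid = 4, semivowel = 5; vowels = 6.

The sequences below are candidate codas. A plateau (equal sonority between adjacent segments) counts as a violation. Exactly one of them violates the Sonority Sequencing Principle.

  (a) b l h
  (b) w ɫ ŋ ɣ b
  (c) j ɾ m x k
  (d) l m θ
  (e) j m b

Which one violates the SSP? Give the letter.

(a) sonority 1-4-2: ill-formed.
(b) sonority 5-4-3-2-1: well-formed.
(c) sonority 5-4-3-2-1: well-formed.
(d) sonority 4-3-2: well-formed.
(e) sonority 5-3-1: well-formed.

a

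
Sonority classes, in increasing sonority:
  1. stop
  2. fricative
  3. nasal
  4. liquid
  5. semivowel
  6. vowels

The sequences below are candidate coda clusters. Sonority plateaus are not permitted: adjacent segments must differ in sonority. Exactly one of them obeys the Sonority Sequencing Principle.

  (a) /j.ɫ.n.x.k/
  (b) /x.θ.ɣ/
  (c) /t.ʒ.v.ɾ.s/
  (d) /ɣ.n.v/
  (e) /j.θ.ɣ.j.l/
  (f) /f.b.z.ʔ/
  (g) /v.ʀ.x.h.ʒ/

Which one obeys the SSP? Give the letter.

a

(a) sonority 5-4-3-2-1: well-formed.
(b) sonority 2-2-2: ill-formed.
(c) sonority 1-2-2-4-2: ill-formed.
(d) sonority 2-3-2: ill-formed.
(e) sonority 5-2-2-5-4: ill-formed.
(f) sonority 2-1-2-1: ill-formed.
(g) sonority 2-4-2-2-2: ill-formed.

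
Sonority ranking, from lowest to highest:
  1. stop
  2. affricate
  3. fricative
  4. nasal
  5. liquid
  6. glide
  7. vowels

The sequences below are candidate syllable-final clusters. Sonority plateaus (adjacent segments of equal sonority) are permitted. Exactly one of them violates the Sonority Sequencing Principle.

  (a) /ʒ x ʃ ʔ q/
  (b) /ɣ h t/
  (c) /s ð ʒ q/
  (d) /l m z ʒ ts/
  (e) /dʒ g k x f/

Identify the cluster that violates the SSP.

(a) /ʒ x ʃ ʔ q/: profile 3-3-3-1-1 — obeys.
(b) /ɣ h t/: profile 3-3-1 — obeys.
(c) /s ð ʒ q/: profile 3-3-3-1 — obeys.
(d) /l m z ʒ ts/: profile 5-4-3-3-2 — obeys.
(e) /dʒ g k x f/: profile 2-1-1-3-3 — violates.

e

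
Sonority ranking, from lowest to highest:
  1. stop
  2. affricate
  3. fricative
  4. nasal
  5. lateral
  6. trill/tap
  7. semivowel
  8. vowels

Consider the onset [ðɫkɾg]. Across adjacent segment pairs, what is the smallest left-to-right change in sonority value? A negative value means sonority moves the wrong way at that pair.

-5

/ð/: fricative = 3.
/ɫ/: lateral = 5.
/k/: stop = 1.
/ɾ/: trill/tap = 6.
/g/: stop = 1.
/ð/→/ɫ/: change +2.
/ɫ/→/k/: change -4.
/k/→/ɾ/: change +5.
/ɾ/→/g/: change -5.
Minimum = -5.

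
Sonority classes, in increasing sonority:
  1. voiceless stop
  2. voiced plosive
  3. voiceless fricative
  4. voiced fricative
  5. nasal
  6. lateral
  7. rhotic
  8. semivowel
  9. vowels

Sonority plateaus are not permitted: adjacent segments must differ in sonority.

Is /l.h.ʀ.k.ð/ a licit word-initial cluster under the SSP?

/l/ is a lateral (sonority 6).
/h/ is a voiceless fricative (sonority 3).
/ʀ/ is a rhotic (sonority 7).
/k/ is a voiceless stop (sonority 1).
/ð/ is a voiced fricative (sonority 4).
The profile is 6-3-7-1-4. Between /l/ (6) and /h/ (3) sonority does not rise, so the cluster violates the SSP.

no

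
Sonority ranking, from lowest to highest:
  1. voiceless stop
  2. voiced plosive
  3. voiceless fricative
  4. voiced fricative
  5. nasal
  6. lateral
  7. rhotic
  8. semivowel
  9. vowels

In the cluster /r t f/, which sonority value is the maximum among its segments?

7

/r/ — rhotic, sonority 7.
/t/ — voiceless stop, sonority 1.
/f/ — voiceless fricative, sonority 3.
The maximum is 7.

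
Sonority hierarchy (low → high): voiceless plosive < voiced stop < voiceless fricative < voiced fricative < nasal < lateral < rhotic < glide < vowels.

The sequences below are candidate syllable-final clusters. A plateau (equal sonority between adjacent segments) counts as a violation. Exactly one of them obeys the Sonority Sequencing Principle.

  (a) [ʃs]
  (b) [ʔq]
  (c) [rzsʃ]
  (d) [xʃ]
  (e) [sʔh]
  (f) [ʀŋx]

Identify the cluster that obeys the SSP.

f

(a) [ʃs]: profile 3-3 — violates.
(b) [ʔq]: profile 1-1 — violates.
(c) [rzsʃ]: profile 7-4-3-3 — violates.
(d) [xʃ]: profile 3-3 — violates.
(e) [sʔh]: profile 3-1-3 — violates.
(f) [ʀŋx]: profile 7-5-3 — obeys.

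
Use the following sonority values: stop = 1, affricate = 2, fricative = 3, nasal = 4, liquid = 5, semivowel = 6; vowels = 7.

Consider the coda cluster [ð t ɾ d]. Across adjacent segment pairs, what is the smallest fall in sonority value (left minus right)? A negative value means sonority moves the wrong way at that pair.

-4

/ð/: fricative = 3.
/t/: stop = 1.
/ɾ/: liquid = 5.
/d/: stop = 1.
/ð/→/t/: change +2.
/t/→/ɾ/: change -4.
/ɾ/→/d/: change +4.
Minimum = -4.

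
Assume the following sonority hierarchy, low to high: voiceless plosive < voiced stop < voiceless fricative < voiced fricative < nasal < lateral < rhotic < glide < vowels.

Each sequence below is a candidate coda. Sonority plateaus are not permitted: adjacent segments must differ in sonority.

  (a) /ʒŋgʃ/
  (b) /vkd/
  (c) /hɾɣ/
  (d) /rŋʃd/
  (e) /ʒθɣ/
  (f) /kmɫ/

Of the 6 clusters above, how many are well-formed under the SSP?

1

(a) sonority 4-5-2-3: ill-formed.
(b) sonority 4-1-2: ill-formed.
(c) sonority 3-7-4: ill-formed.
(d) sonority 7-5-3-2: well-formed.
(e) sonority 4-3-4: ill-formed.
(f) sonority 1-5-6: ill-formed.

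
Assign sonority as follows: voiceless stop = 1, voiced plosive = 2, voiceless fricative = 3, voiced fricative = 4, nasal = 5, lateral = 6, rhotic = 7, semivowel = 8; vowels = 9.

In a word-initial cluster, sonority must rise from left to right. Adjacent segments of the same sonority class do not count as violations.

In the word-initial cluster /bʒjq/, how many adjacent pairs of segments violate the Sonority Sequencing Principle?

/b/ is a voiced plosive (sonority 2).
/ʒ/ is a voiced fricative (sonority 4).
/j/ is a semivowel (sonority 8).
/q/ is a voiceless stop (sonority 1).
/b/→/ʒ/: 2→4 (rises) — ok.
/ʒ/→/j/: 4→8 (rises) — ok.
/j/→/q/: 8→1 (does not rise) — violation.

1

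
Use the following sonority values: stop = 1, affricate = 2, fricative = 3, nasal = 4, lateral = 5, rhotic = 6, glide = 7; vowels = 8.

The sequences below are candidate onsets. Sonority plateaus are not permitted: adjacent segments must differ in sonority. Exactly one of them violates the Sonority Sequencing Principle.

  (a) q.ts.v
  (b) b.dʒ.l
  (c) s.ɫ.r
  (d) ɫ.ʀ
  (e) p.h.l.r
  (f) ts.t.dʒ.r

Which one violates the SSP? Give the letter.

(a) q.ts.v: profile 1-2-3 — obeys.
(b) b.dʒ.l: profile 1-2-5 — obeys.
(c) s.ɫ.r: profile 3-5-6 — obeys.
(d) ɫ.ʀ: profile 5-6 — obeys.
(e) p.h.l.r: profile 1-3-5-6 — obeys.
(f) ts.t.dʒ.r: profile 2-1-2-6 — violates.

f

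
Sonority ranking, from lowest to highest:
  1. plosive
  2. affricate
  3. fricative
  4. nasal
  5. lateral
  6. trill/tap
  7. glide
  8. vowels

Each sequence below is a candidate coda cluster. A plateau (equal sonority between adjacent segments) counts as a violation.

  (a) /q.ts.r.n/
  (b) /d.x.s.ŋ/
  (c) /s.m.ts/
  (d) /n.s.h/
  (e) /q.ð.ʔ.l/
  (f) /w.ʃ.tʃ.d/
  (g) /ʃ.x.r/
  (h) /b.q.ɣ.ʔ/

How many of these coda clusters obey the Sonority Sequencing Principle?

(a) sonority 1-2-6-4: ill-formed.
(b) sonority 1-3-3-4: ill-formed.
(c) sonority 3-4-2: ill-formed.
(d) sonority 4-3-3: ill-formed.
(e) sonority 1-3-1-5: ill-formed.
(f) sonority 7-3-2-1: well-formed.
(g) sonority 3-3-6: ill-formed.
(h) sonority 1-1-3-1: ill-formed.

1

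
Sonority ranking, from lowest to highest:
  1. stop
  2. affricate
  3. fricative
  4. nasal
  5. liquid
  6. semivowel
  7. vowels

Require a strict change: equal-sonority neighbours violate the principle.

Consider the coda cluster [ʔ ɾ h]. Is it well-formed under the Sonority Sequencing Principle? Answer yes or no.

no

/ʔ/: stop = 1.
/ɾ/: liquid = 5.
/h/: fricative = 3.
The profile is 1-5-3. Between /ʔ/ (1) and /ɾ/ (5) sonority does not fall, so the cluster violates the SSP.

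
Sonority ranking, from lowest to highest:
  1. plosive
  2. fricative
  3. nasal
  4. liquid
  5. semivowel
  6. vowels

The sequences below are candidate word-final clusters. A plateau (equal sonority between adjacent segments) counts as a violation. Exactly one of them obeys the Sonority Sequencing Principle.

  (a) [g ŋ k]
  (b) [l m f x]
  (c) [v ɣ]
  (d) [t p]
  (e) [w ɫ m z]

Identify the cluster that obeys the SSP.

(a) sonority 1-3-1: ill-formed.
(b) sonority 4-3-2-2: ill-formed.
(c) sonority 2-2: ill-formed.
(d) sonority 1-1: ill-formed.
(e) sonority 5-4-3-2: well-formed.

e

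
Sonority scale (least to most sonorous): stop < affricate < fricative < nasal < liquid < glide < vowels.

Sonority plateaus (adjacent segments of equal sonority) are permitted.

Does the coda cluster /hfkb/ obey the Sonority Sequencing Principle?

/h/: fricative = 3.
/f/: fricative = 3.
/k/: stop = 1.
/b/: stop = 1.
The profile 3-3-1-1 is non-increasing (plateaus allowed), so the coda cluster satisfies the SSP.

yes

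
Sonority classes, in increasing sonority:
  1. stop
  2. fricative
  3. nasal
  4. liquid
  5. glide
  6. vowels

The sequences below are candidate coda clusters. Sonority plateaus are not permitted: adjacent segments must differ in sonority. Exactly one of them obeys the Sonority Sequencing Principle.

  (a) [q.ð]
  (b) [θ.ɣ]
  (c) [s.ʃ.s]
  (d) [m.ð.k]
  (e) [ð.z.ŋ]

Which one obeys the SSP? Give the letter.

(a) [q.ð]: profile 1-2 — violates.
(b) [θ.ɣ]: profile 2-2 — violates.
(c) [s.ʃ.s]: profile 2-2-2 — violates.
(d) [m.ð.k]: profile 3-2-1 — obeys.
(e) [ð.z.ŋ]: profile 2-2-3 — violates.

d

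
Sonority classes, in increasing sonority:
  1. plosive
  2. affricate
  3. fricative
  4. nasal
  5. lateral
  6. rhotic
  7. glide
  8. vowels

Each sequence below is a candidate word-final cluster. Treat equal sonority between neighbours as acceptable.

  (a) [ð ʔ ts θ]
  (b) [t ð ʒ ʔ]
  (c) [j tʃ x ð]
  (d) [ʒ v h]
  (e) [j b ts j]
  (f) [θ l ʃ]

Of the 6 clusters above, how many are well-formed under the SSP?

(a) sonority 3-1-2-3: ill-formed.
(b) sonority 1-3-3-1: ill-formed.
(c) sonority 7-2-3-3: ill-formed.
(d) sonority 3-3-3: well-formed.
(e) sonority 7-1-2-7: ill-formed.
(f) sonority 3-5-3: ill-formed.

1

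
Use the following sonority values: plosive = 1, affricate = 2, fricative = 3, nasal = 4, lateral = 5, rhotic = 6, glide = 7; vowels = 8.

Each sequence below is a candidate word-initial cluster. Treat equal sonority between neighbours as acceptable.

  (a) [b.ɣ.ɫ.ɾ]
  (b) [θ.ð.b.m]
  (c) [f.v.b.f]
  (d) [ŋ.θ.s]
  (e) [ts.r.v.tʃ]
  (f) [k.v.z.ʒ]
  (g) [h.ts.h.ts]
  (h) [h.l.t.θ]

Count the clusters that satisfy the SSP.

(a) [b.ɣ.ɫ.ɾ]: profile 1-3-5-6 — obeys.
(b) [θ.ð.b.m]: profile 3-3-1-4 — violates.
(c) [f.v.b.f]: profile 3-3-1-3 — violates.
(d) [ŋ.θ.s]: profile 4-3-3 — violates.
(e) [ts.r.v.tʃ]: profile 2-6-3-2 — violates.
(f) [k.v.z.ʒ]: profile 1-3-3-3 — obeys.
(g) [h.ts.h.ts]: profile 3-2-3-2 — violates.
(h) [h.l.t.θ]: profile 3-5-1-3 — violates.

2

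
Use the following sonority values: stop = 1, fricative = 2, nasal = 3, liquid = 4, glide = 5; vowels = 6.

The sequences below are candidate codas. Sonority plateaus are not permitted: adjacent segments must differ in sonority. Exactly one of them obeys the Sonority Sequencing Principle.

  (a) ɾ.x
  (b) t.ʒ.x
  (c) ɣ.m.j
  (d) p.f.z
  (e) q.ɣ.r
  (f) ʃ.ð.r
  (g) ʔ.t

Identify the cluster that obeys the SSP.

a

(a) sonority 4-2: well-formed.
(b) sonority 1-2-2: ill-formed.
(c) sonority 2-3-5: ill-formed.
(d) sonority 1-2-2: ill-formed.
(e) sonority 1-2-4: ill-formed.
(f) sonority 2-2-4: ill-formed.
(g) sonority 1-1: ill-formed.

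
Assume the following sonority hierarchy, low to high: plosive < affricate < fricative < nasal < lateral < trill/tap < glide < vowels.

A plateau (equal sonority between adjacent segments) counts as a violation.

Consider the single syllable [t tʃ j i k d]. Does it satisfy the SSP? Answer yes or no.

Onset: /t/ is a plosive (sonority 1), /tʃ/ is an affricate (sonority 2), /j/ is a glide (sonority 7); then the nucleus /i/ (sonority 8).
Onset profile 1-2-7-8 — rises to the nucleus.
Coda: /k/ is a plosive (sonority 1), /d/ is a plosive (sonority 1).
Coda profile 8-1-1 — does not strictly fall throughout.

no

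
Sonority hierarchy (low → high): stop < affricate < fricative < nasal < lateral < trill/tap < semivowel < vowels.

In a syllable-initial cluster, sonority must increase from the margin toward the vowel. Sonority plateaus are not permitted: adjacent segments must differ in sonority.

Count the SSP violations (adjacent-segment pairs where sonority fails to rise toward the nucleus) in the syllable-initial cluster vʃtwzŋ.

3

/v/ — fricative, sonority 3.
/ʃ/ — fricative, sonority 3.
/t/ — stop, sonority 1.
/w/ — semivowel, sonority 7.
/z/ — fricative, sonority 3.
/ŋ/ — nasal, sonority 4.
/v/→/ʃ/: 3→3 (plateau) — violation.
/ʃ/→/t/: 3→1 (does not rise) — violation.
/t/→/w/: 1→7 (rises) — ok.
/w/→/z/: 7→3 (does not rise) — violation.
/z/→/ŋ/: 3→4 (rises) — ok.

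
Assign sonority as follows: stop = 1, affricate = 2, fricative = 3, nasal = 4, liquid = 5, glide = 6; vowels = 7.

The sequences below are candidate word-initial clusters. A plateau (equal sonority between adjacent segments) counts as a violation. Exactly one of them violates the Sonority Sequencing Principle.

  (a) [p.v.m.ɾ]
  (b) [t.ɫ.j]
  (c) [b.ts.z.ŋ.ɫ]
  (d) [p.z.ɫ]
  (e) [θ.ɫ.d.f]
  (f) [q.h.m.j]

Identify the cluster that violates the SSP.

e

(a) 1-3-4-5 → obeys
(b) 1-5-6 → obeys
(c) 1-2-3-4-5 → obeys
(d) 1-3-5 → obeys
(e) 3-5-1-3 → violates
(f) 1-3-4-6 → obeys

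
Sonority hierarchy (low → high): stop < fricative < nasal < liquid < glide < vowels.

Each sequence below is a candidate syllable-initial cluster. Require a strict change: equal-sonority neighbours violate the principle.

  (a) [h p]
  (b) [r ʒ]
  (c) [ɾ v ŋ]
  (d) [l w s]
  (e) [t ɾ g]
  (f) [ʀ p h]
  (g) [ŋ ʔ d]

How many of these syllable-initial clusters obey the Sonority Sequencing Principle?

0

(a) sonority 2-1: ill-formed.
(b) sonority 4-2: ill-formed.
(c) sonority 4-2-3: ill-formed.
(d) sonority 4-5-2: ill-formed.
(e) sonority 1-4-1: ill-formed.
(f) sonority 4-1-2: ill-formed.
(g) sonority 3-1-1: ill-formed.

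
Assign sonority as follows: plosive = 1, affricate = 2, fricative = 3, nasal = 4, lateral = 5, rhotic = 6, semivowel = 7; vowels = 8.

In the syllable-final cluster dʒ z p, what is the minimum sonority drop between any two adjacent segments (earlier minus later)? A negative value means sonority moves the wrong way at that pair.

/dʒ/ — affricate, sonority 2.
/z/ — fricative, sonority 3.
/p/ — plosive, sonority 1.
/dʒ/→/z/: change -1.
/z/→/p/: change +2.
Minimum = -1.

-1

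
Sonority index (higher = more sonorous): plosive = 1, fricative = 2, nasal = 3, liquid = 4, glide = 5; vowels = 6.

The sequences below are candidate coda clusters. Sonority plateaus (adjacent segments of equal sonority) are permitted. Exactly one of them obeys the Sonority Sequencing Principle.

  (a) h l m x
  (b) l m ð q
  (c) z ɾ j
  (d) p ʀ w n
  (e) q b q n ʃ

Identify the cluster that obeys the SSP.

(a) sonority 2-4-3-2: ill-formed.
(b) sonority 4-3-2-1: well-formed.
(c) sonority 2-4-5: ill-formed.
(d) sonority 1-4-5-3: ill-formed.
(e) sonority 1-1-1-3-2: ill-formed.

b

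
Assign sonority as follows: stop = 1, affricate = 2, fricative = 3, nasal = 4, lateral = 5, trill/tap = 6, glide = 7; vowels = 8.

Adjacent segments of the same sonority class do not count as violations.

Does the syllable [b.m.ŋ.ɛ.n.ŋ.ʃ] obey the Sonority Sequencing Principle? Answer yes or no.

Onset: /b/ is a stop (sonority 1), /m/ is a nasal (sonority 4), /ŋ/ is a nasal (sonority 4); then the nucleus /ɛ/ (sonority 8).
Onset profile 1-4-4-8 — rises to the nucleus.
Coda: /n/ is a nasal (sonority 4), /ŋ/ is a nasal (sonority 4), /ʃ/ is a fricative (sonority 3).
Coda profile 8-4-4-3 — falls from the nucleus.

yes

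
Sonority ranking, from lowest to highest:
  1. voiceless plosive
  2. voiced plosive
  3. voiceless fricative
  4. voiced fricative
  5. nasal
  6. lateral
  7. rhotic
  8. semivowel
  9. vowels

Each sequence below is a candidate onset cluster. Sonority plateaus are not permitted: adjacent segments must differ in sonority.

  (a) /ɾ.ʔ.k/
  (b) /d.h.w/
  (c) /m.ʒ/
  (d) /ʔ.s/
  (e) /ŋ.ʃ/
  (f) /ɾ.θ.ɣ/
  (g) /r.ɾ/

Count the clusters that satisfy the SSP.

(a) 7-1-1 → violates
(b) 2-3-8 → obeys
(c) 5-4 → violates
(d) 1-3 → obeys
(e) 5-3 → violates
(f) 7-3-4 → violates
(g) 7-7 → violates

2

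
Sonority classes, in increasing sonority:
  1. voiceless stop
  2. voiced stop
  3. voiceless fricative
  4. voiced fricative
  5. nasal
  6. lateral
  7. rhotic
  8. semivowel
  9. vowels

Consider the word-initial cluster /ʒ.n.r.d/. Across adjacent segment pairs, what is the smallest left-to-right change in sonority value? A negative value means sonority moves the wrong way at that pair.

-5

/ʒ/: voiced fricative = 4.
/n/: nasal = 5.
/r/: rhotic = 7.
/d/: voiced stop = 2.
/ʒ/→/n/: change +1.
/n/→/r/: change +2.
/r/→/d/: change -5.
Minimum = -5.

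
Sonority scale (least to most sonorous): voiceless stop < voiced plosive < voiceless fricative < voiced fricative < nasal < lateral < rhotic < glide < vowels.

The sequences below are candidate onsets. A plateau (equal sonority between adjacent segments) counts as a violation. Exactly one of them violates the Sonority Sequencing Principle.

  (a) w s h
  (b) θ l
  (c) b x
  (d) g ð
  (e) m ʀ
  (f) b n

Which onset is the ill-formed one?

(a) sonority 8-3-3: ill-formed.
(b) sonority 3-6: well-formed.
(c) sonority 2-3: well-formed.
(d) sonority 2-4: well-formed.
(e) sonority 5-7: well-formed.
(f) sonority 2-5: well-formed.

a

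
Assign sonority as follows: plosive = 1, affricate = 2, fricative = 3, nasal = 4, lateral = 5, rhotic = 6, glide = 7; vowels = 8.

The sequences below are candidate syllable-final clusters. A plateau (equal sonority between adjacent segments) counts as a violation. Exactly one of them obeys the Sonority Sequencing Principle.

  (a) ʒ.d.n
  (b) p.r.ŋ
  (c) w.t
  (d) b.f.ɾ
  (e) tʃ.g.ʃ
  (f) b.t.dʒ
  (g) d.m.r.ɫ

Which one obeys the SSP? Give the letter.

c

(a) ʒ.d.n: profile 3-1-4 — violates.
(b) p.r.ŋ: profile 1-6-4 — violates.
(c) w.t: profile 7-1 — obeys.
(d) b.f.ɾ: profile 1-3-6 — violates.
(e) tʃ.g.ʃ: profile 2-1-3 — violates.
(f) b.t.dʒ: profile 1-1-2 — violates.
(g) d.m.r.ɫ: profile 1-4-6-5 — violates.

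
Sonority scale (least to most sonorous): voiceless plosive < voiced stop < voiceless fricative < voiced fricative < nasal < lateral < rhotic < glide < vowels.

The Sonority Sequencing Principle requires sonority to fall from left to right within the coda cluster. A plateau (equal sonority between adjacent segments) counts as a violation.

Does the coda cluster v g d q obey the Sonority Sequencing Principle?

no

/v/ — voiced fricative, sonority 4.
/g/ — voiced stop, sonority 2.
/d/ — voiced stop, sonority 2.
/q/ — voiceless plosive, sonority 1.
The profile is 4-2-2-1. Between /g/ (2) and /d/ (2) sonority does not fall, so the cluster violates the SSP.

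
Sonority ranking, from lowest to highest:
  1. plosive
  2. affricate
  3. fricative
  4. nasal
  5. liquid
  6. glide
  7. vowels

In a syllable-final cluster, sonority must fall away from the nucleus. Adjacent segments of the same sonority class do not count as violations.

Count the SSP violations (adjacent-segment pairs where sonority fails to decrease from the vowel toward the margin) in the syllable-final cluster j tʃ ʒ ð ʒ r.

/j/ — glide, sonority 6.
/tʃ/ — affricate, sonority 2.
/ʒ/ — fricative, sonority 3.
/ð/ — fricative, sonority 3.
/ʒ/ — fricative, sonority 3.
/r/ — liquid, sonority 5.
/j/→/tʃ/: 6→2 (falls) — ok.
/tʃ/→/ʒ/: 2→3 (does not fall) — violation.
/ʒ/→/ð/: 3→3 (plateau, allowed) — ok.
/ð/→/ʒ/: 3→3 (plateau, allowed) — ok.
/ʒ/→/r/: 3→5 (does not fall) — violation.

2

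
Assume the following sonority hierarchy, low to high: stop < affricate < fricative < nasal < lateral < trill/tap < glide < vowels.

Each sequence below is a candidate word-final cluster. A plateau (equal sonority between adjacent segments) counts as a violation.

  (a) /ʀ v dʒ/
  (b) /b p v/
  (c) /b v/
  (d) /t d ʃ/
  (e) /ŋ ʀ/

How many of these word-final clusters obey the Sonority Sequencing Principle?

1

(a) 6-3-2 → obeys
(b) 1-1-3 → violates
(c) 1-3 → violates
(d) 1-1-3 → violates
(e) 4-6 → violates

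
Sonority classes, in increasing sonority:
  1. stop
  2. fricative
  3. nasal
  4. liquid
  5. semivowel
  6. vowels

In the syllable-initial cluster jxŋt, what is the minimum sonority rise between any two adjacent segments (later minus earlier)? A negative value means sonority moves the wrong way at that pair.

/j/ is a semivowel (sonority 5).
/x/ is a fricative (sonority 2).
/ŋ/ is a nasal (sonority 3).
/t/ is a stop (sonority 1).
/j/→/x/: change -3.
/x/→/ŋ/: change +1.
/ŋ/→/t/: change -2.
Minimum = -3.

-3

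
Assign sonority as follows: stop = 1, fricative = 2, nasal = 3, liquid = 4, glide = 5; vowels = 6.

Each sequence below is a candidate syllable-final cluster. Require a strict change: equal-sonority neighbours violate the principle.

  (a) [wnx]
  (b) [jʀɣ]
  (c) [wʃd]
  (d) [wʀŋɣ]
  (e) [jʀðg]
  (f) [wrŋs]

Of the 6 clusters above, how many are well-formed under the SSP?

6

(a) sonority 5-3-2: well-formed.
(b) sonority 5-4-2: well-formed.
(c) sonority 5-2-1: well-formed.
(d) sonority 5-4-3-2: well-formed.
(e) sonority 5-4-2-1: well-formed.
(f) sonority 5-4-3-2: well-formed.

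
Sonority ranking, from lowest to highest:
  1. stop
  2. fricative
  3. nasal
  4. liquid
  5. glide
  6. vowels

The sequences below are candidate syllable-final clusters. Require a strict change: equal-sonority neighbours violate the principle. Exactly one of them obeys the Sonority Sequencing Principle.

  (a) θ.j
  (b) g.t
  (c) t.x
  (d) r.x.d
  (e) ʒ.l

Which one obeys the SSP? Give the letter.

d

(a) sonority 2-5: ill-formed.
(b) sonority 1-1: ill-formed.
(c) sonority 1-2: ill-formed.
(d) sonority 4-2-1: well-formed.
(e) sonority 2-4: ill-formed.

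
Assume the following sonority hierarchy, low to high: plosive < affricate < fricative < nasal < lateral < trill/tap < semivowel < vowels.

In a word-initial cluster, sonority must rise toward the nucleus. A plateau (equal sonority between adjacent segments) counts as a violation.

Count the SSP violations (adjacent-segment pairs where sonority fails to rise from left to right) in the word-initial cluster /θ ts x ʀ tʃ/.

2

/θ/ is a fricative (sonority 3).
/ts/ is an affricate (sonority 2).
/x/ is a fricative (sonority 3).
/ʀ/ is a trill/tap (sonority 6).
/tʃ/ is an affricate (sonority 2).
/θ/→/ts/: 3→2 (does not rise) — violation.
/ts/→/x/: 2→3 (rises) — ok.
/x/→/ʀ/: 3→6 (rises) — ok.
/ʀ/→/tʃ/: 6→2 (does not rise) — violation.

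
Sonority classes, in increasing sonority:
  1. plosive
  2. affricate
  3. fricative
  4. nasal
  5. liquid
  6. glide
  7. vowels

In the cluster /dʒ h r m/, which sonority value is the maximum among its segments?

5

/dʒ/ is an affricate (sonority 2).
/h/ is a fricative (sonority 3).
/r/ is a liquid (sonority 5).
/m/ is a nasal (sonority 4).
The maximum is 5.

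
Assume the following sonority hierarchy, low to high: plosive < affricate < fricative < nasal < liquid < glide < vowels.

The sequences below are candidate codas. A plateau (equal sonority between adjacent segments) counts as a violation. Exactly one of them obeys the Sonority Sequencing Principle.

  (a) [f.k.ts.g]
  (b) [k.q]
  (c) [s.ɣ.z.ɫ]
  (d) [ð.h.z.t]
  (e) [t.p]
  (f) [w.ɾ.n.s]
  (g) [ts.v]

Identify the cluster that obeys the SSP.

f

(a) 3-1-2-1 → violates
(b) 1-1 → violates
(c) 3-3-3-5 → violates
(d) 3-3-3-1 → violates
(e) 1-1 → violates
(f) 6-5-4-3 → obeys
(g) 2-3 → violates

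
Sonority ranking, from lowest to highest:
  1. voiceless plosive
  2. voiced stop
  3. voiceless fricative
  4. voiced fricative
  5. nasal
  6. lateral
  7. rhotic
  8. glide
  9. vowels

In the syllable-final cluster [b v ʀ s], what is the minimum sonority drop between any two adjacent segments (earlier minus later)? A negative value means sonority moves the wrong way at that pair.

/b/: voiced stop = 2.
/v/: voiced fricative = 4.
/ʀ/: rhotic = 7.
/s/: voiceless fricative = 3.
/b/→/v/: change -2.
/v/→/ʀ/: change -3.
/ʀ/→/s/: change +4.
Minimum = -3.

-3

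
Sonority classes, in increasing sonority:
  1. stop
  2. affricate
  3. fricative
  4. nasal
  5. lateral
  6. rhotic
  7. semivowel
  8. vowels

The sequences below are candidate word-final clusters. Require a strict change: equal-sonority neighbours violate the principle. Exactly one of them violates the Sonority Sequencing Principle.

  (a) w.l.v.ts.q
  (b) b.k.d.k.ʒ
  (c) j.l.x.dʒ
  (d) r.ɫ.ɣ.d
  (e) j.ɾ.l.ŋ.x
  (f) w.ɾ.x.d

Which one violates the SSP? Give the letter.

b

(a) w.l.v.ts.q: profile 7-5-3-2-1 — obeys.
(b) b.k.d.k.ʒ: profile 1-1-1-1-3 — violates.
(c) j.l.x.dʒ: profile 7-5-3-2 — obeys.
(d) r.ɫ.ɣ.d: profile 6-5-3-1 — obeys.
(e) j.ɾ.l.ŋ.x: profile 7-6-5-4-3 — obeys.
(f) w.ɾ.x.d: profile 7-6-3-1 — obeys.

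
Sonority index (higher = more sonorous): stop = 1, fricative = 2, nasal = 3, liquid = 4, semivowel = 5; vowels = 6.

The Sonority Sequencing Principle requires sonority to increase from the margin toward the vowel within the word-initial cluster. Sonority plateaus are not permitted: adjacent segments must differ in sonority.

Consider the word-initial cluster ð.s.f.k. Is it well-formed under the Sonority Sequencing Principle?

no

/ð/ — fricative, sonority 2.
/s/ — fricative, sonority 2.
/f/ — fricative, sonority 2.
/k/ — stop, sonority 1.
The profile is 2-2-2-1. Between /ð/ (2) and /s/ (2) sonority does not rise, so the cluster violates the SSP.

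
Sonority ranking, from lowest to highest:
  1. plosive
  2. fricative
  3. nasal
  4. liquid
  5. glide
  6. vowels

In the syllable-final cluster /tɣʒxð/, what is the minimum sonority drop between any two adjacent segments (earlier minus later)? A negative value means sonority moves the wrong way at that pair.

/t/ is a plosive (sonority 1).
/ɣ/ is a fricative (sonority 2).
/ʒ/ is a fricative (sonority 2).
/x/ is a fricative (sonority 2).
/ð/ is a fricative (sonority 2).
/t/→/ɣ/: change -1.
/ɣ/→/ʒ/: change +0.
/ʒ/→/x/: change +0.
/x/→/ð/: change +0.
Minimum = -1.

-1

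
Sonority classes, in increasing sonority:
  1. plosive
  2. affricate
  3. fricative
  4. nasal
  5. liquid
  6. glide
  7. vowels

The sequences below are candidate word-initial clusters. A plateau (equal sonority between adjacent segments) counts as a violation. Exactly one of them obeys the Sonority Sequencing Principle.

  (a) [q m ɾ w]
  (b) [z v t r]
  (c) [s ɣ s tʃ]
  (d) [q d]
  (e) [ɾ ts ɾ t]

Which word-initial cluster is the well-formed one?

(a) sonority 1-4-5-6: well-formed.
(b) sonority 3-3-1-5: ill-formed.
(c) sonority 3-3-3-2: ill-formed.
(d) sonority 1-1: ill-formed.
(e) sonority 5-2-5-1: ill-formed.

a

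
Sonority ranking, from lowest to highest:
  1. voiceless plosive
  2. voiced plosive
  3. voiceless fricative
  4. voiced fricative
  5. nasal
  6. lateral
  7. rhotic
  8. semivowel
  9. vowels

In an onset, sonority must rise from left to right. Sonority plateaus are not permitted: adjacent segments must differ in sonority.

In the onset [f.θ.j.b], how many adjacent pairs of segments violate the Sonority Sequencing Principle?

2

/f/ is a voiceless fricative (sonority 3).
/θ/ is a voiceless fricative (sonority 3).
/j/ is a semivowel (sonority 8).
/b/ is a voiced plosive (sonority 2).
/f/→/θ/: 3→3 (plateau) — violation.
/θ/→/j/: 3→8 (rises) — ok.
/j/→/b/: 8→2 (does not rise) — violation.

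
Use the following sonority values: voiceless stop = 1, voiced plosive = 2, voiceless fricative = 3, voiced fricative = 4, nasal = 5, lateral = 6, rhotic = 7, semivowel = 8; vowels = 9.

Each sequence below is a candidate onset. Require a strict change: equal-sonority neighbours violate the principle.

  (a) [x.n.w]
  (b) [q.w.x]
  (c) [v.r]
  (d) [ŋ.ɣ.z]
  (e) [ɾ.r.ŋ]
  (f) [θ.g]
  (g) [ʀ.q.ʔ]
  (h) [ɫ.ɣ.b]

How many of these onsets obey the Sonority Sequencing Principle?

(a) [x.n.w]: profile 3-5-8 — obeys.
(b) [q.w.x]: profile 1-8-3 — violates.
(c) [v.r]: profile 4-7 — obeys.
(d) [ŋ.ɣ.z]: profile 5-4-4 — violates.
(e) [ɾ.r.ŋ]: profile 7-7-5 — violates.
(f) [θ.g]: profile 3-2 — violates.
(g) [ʀ.q.ʔ]: profile 7-1-1 — violates.
(h) [ɫ.ɣ.b]: profile 6-4-2 — violates.

2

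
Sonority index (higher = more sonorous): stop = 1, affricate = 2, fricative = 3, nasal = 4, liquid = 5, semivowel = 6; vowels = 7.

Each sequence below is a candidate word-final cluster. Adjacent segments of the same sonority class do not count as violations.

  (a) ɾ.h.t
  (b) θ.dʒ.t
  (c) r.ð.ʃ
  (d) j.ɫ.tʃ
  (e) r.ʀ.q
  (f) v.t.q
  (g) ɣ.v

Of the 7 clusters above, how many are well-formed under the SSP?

(a) ɾ.h.t: profile 5-3-1 — obeys.
(b) θ.dʒ.t: profile 3-2-1 — obeys.
(c) r.ð.ʃ: profile 5-3-3 — obeys.
(d) j.ɫ.tʃ: profile 6-5-2 — obeys.
(e) r.ʀ.q: profile 5-5-1 — obeys.
(f) v.t.q: profile 3-1-1 — obeys.
(g) ɣ.v: profile 3-3 — obeys.

7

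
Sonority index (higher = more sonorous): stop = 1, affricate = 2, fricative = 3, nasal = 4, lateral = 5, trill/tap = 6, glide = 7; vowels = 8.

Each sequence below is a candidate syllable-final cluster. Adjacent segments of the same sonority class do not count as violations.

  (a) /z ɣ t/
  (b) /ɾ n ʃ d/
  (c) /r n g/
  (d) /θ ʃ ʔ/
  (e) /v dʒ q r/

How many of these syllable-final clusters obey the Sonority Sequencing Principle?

(a) /z ɣ t/: profile 3-3-1 — obeys.
(b) /ɾ n ʃ d/: profile 6-4-3-1 — obeys.
(c) /r n g/: profile 6-4-1 — obeys.
(d) /θ ʃ ʔ/: profile 3-3-1 — obeys.
(e) /v dʒ q r/: profile 3-2-1-6 — violates.

4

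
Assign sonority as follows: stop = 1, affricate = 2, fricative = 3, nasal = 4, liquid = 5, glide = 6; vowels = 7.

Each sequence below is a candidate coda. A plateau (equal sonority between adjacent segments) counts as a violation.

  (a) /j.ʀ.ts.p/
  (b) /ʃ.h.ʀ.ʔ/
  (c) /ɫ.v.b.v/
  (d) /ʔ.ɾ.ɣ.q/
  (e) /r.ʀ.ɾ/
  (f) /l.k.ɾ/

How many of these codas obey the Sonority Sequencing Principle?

1

(a) /j.ʀ.ts.p/: profile 6-5-2-1 — obeys.
(b) /ʃ.h.ʀ.ʔ/: profile 3-3-5-1 — violates.
(c) /ɫ.v.b.v/: profile 5-3-1-3 — violates.
(d) /ʔ.ɾ.ɣ.q/: profile 1-5-3-1 — violates.
(e) /r.ʀ.ɾ/: profile 5-5-5 — violates.
(f) /l.k.ɾ/: profile 5-1-5 — violates.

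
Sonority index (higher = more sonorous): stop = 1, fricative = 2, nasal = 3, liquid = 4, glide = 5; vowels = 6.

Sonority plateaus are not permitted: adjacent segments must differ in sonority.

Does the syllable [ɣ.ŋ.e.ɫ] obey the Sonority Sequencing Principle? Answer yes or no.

Onset: /ɣ/ is a fricative (sonority 2), /ŋ/ is a nasal (sonority 3); then the nucleus /e/ (sonority 6).
Onset profile 2-3-6 — rises to the nucleus.
Coda: /ɫ/ is a liquid (sonority 4).
Coda profile 6-4 — falls from the nucleus.

yes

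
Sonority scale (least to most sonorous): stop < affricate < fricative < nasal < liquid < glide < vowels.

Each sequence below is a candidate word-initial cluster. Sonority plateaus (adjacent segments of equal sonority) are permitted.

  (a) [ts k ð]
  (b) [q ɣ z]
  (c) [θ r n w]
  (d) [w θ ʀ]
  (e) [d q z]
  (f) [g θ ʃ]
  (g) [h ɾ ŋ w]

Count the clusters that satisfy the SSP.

(a) 2-1-3 → violates
(b) 1-3-3 → obeys
(c) 3-5-4-6 → violates
(d) 6-3-5 → violates
(e) 1-1-3 → obeys
(f) 1-3-3 → obeys
(g) 3-5-4-6 → violates

3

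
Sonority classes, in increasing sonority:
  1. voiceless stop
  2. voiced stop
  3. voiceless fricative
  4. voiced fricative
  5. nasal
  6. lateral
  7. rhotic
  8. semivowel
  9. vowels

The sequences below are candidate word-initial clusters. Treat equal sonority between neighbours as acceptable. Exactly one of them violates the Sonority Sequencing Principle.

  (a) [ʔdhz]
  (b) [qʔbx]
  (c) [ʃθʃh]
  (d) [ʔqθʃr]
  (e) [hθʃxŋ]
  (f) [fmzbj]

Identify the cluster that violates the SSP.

(a) sonority 1-2-3-4: well-formed.
(b) sonority 1-1-2-3: well-formed.
(c) sonority 3-3-3-3: well-formed.
(d) sonority 1-1-3-3-7: well-formed.
(e) sonority 3-3-3-3-5: well-formed.
(f) sonority 3-5-4-2-8: ill-formed.

f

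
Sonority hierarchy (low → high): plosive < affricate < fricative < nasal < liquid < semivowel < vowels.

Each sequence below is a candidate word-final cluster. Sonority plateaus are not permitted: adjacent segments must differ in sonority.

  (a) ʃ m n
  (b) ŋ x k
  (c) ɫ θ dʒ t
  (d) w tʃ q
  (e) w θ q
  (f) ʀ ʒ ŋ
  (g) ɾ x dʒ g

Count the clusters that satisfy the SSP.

(a) 3-4-4 → violates
(b) 4-3-1 → obeys
(c) 5-3-2-1 → obeys
(d) 6-2-1 → obeys
(e) 6-3-1 → obeys
(f) 5-3-4 → violates
(g) 5-3-2-1 → obeys

5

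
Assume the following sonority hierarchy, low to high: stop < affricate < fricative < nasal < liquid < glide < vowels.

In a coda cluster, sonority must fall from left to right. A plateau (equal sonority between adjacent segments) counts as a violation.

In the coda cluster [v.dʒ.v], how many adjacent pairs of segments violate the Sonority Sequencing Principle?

1

/v/ — fricative, sonority 3.
/dʒ/ — affricate, sonority 2.
/v/ — fricative, sonority 3.
/v/→/dʒ/: 3→2 (falls) — ok.
/dʒ/→/v/: 2→3 (does not fall) — violation.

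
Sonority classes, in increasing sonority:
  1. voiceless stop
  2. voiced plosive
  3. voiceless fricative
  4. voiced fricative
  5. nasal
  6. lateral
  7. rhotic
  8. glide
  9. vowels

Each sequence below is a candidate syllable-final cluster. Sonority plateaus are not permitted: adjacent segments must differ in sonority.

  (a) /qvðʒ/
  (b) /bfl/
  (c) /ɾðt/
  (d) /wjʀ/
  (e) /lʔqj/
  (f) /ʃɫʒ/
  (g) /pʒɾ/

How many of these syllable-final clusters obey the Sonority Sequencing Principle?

(a) 1-4-4-4 → violates
(b) 2-3-6 → violates
(c) 7-4-1 → obeys
(d) 8-8-7 → violates
(e) 6-1-1-8 → violates
(f) 3-6-4 → violates
(g) 1-4-7 → violates

1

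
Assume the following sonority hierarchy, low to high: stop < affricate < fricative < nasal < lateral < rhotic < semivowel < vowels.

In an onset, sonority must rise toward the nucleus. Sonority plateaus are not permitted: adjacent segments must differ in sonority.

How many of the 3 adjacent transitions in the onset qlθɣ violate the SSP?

/q/ is a stop (sonority 1).
/l/ is a lateral (sonority 5).
/θ/ is a fricative (sonority 3).
/ɣ/ is a fricative (sonority 3).
/q/→/l/: 1→5 (rises) — ok.
/l/→/θ/: 5→3 (does not rise) — violation.
/θ/→/ɣ/: 3→3 (plateau) — violation.

2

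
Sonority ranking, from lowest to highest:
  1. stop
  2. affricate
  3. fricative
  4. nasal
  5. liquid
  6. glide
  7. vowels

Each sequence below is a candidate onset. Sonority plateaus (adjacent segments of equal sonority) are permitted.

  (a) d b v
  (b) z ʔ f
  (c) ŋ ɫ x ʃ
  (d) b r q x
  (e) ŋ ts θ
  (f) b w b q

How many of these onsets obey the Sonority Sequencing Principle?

1

(a) sonority 1-1-3: well-formed.
(b) sonority 3-1-3: ill-formed.
(c) sonority 4-5-3-3: ill-formed.
(d) sonority 1-5-1-3: ill-formed.
(e) sonority 4-2-3: ill-formed.
(f) sonority 1-6-1-1: ill-formed.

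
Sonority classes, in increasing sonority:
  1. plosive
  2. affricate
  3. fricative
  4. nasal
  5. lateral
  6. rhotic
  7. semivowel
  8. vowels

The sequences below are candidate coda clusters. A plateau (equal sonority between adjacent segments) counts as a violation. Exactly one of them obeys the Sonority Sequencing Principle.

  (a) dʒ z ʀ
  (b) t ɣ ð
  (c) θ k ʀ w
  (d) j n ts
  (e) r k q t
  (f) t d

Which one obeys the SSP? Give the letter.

(a) sonority 2-3-6: ill-formed.
(b) sonority 1-3-3: ill-formed.
(c) sonority 3-1-6-7: ill-formed.
(d) sonority 7-4-2: well-formed.
(e) sonority 6-1-1-1: ill-formed.
(f) sonority 1-1: ill-formed.

d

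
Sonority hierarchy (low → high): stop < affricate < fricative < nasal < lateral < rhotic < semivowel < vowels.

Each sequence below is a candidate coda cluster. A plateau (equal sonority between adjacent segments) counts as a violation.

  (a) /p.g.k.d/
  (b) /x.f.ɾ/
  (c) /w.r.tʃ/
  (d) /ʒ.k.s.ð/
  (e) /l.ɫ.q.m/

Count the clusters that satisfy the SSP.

1

(a) 1-1-1-1 → violates
(b) 3-3-6 → violates
(c) 7-6-2 → obeys
(d) 3-1-3-3 → violates
(e) 5-5-1-4 → violates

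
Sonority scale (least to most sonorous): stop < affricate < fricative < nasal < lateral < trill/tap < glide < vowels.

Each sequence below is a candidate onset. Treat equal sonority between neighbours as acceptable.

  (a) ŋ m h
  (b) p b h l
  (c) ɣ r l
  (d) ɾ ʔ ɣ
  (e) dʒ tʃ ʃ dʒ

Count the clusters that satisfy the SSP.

(a) ŋ m h: profile 4-4-3 — violates.
(b) p b h l: profile 1-1-3-5 — obeys.
(c) ɣ r l: profile 3-6-5 — violates.
(d) ɾ ʔ ɣ: profile 6-1-3 — violates.
(e) dʒ tʃ ʃ dʒ: profile 2-2-3-2 — violates.

1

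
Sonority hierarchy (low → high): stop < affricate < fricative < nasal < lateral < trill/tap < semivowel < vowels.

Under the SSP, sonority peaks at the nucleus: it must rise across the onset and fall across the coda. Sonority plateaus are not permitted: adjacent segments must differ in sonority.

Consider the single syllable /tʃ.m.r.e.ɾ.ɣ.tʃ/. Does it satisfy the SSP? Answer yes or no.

Onset: /tʃ/ is an affricate (sonority 2), /m/ is a nasal (sonority 4), /r/ is a trill/tap (sonority 6); then the nucleus /e/ (sonority 8).
Onset profile 2-4-6-8 — rises to the nucleus.
Coda: /ɾ/ is a trill/tap (sonority 6), /ɣ/ is a fricative (sonority 3), /tʃ/ is an affricate (sonority 2).
Coda profile 8-6-3-2 — falls from the nucleus.

yes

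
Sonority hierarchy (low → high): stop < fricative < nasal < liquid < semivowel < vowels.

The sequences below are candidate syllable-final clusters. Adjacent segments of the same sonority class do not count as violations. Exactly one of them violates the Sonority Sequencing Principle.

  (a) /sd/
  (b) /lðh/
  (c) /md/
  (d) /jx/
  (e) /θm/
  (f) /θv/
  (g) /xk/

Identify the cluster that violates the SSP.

e

(a) sonority 2-1: well-formed.
(b) sonority 4-2-2: well-formed.
(c) sonority 3-1: well-formed.
(d) sonority 5-2: well-formed.
(e) sonority 2-3: ill-formed.
(f) sonority 2-2: well-formed.
(g) sonority 2-1: well-formed.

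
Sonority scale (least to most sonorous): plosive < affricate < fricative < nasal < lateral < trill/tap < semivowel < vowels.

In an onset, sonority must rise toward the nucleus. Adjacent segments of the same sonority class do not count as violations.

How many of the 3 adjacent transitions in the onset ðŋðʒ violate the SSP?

/ð/ is a fricative (sonority 3).
/ŋ/ is a nasal (sonority 4).
/ð/ is a fricative (sonority 3).
/ʒ/ is a fricative (sonority 3).
/ð/→/ŋ/: 3→4 (rises) — ok.
/ŋ/→/ð/: 4→3 (does not rise) — violation.
/ð/→/ʒ/: 3→3 (plateau, allowed) — ok.

1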